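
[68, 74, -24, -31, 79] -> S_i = Random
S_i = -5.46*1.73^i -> [-5.46, -9.45, -16.34, -28.27, -48.91]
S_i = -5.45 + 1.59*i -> [-5.45, -3.86, -2.27, -0.68, 0.91]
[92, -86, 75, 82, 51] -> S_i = Random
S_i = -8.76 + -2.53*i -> [-8.76, -11.29, -13.82, -16.35, -18.88]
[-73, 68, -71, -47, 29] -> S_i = Random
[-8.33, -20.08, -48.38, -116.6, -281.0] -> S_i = -8.33*2.41^i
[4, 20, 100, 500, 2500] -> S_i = 4*5^i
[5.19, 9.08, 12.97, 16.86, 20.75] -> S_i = 5.19 + 3.89*i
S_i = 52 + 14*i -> [52, 66, 80, 94, 108]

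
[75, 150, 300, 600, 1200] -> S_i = 75*2^i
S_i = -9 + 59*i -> [-9, 50, 109, 168, 227]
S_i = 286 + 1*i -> [286, 287, 288, 289, 290]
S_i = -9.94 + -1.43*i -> [-9.94, -11.37, -12.8, -14.23, -15.66]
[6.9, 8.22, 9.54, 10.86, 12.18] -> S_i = 6.90 + 1.32*i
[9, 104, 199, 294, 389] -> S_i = 9 + 95*i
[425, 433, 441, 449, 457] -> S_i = 425 + 8*i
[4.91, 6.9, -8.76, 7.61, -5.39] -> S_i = Random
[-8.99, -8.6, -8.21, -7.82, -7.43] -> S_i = -8.99 + 0.39*i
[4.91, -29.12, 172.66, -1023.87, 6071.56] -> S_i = 4.91*(-5.93)^i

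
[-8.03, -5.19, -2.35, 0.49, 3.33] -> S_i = -8.03 + 2.84*i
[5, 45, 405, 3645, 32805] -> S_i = 5*9^i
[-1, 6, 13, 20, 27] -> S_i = -1 + 7*i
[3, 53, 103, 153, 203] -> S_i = 3 + 50*i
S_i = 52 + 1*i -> [52, 53, 54, 55, 56]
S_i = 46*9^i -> [46, 414, 3726, 33534, 301806]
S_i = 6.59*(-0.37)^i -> [6.59, -2.44, 0.9, -0.33, 0.12]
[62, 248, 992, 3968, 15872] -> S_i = 62*4^i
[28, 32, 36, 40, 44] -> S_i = 28 + 4*i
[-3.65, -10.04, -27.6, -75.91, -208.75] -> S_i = -3.65*2.75^i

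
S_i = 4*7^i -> [4, 28, 196, 1372, 9604]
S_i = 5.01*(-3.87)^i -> [5.01, -19.39, 75.03, -290.38, 1123.78]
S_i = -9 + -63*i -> [-9, -72, -135, -198, -261]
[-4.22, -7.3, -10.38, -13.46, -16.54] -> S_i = -4.22 + -3.08*i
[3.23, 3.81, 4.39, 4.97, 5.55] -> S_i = 3.23 + 0.58*i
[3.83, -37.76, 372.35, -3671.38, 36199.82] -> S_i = 3.83*(-9.86)^i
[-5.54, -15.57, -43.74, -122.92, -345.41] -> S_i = -5.54*2.81^i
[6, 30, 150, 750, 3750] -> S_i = 6*5^i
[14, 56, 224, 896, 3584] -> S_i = 14*4^i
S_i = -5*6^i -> [-5, -30, -180, -1080, -6480]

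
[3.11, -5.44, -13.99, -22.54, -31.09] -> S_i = 3.11 + -8.55*i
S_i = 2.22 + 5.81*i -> [2.22, 8.03, 13.84, 19.65, 25.46]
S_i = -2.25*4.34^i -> [-2.25, -9.76, -42.38, -183.93, -798.25]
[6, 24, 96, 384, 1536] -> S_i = 6*4^i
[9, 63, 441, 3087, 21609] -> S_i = 9*7^i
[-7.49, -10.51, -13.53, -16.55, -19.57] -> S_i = -7.49 + -3.02*i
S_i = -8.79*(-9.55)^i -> [-8.79, 83.94, -801.67, 7655.95, -73114.31]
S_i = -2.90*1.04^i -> [-2.9, -3.02, -3.14, -3.26, -3.39]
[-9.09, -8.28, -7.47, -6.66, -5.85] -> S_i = -9.09 + 0.81*i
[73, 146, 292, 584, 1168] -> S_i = 73*2^i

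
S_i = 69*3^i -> [69, 207, 621, 1863, 5589]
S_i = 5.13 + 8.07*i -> [5.13, 13.2, 21.27, 29.34, 37.41]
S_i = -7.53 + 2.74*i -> [-7.53, -4.79, -2.05, 0.69, 3.43]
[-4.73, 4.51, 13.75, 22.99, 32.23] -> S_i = -4.73 + 9.24*i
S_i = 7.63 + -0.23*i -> [7.63, 7.4, 7.17, 6.94, 6.71]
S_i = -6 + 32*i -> [-6, 26, 58, 90, 122]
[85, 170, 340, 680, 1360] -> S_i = 85*2^i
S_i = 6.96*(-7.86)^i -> [6.96, -54.71, 429.99, -3379.69, 26564.36]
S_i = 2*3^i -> [2, 6, 18, 54, 162]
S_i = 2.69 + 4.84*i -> [2.69, 7.53, 12.37, 17.21, 22.05]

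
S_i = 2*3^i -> [2, 6, 18, 54, 162]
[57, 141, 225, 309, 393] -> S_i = 57 + 84*i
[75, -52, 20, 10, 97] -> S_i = Random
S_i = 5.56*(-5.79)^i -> [5.56, -32.19, 186.39, -1079.22, 6248.69]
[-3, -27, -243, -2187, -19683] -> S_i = -3*9^i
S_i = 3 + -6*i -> [3, -3, -9, -15, -21]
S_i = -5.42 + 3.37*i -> [-5.42, -2.05, 1.32, 4.69, 8.06]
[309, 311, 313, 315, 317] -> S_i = 309 + 2*i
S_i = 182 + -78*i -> [182, 104, 26, -52, -130]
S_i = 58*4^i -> [58, 232, 928, 3712, 14848]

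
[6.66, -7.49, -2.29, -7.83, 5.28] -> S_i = Random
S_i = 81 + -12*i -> [81, 69, 57, 45, 33]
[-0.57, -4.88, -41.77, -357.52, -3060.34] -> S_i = -0.57*8.56^i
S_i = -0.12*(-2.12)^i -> [-0.12, 0.25, -0.54, 1.14, -2.42]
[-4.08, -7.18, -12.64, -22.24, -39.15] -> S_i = -4.08*1.76^i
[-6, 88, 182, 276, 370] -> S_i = -6 + 94*i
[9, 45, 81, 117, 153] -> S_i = 9 + 36*i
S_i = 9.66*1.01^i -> [9.66, 9.76, 9.85, 9.95, 10.05]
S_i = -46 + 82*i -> [-46, 36, 118, 200, 282]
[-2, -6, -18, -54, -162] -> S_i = -2*3^i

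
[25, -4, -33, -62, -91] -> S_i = 25 + -29*i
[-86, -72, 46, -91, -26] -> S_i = Random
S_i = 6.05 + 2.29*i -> [6.05, 8.34, 10.63, 12.92, 15.21]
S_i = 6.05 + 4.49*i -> [6.05, 10.54, 15.03, 19.52, 24.01]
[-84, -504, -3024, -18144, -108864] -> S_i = -84*6^i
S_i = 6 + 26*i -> [6, 32, 58, 84, 110]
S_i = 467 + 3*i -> [467, 470, 473, 476, 479]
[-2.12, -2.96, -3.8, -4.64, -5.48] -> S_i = -2.12 + -0.84*i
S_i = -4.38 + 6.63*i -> [-4.38, 2.25, 8.88, 15.51, 22.14]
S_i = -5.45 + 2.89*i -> [-5.45, -2.56, 0.33, 3.22, 6.11]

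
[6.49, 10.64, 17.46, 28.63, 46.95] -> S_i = 6.49*1.64^i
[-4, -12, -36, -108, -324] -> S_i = -4*3^i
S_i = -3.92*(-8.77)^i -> [-3.92, 34.38, -301.5, 2644.14, -23189.13]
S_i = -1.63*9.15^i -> [-1.63, -14.91, -136.47, -1248.68, -11425.41]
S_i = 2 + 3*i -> [2, 5, 8, 11, 14]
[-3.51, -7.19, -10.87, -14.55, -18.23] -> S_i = -3.51 + -3.68*i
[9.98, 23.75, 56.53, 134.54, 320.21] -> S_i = 9.98*2.38^i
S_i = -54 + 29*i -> [-54, -25, 4, 33, 62]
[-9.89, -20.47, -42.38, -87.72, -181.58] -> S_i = -9.89*2.07^i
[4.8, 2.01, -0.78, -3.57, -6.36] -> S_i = 4.80 + -2.79*i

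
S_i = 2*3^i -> [2, 6, 18, 54, 162]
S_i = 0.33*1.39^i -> [0.33, 0.46, 0.64, 0.89, 1.23]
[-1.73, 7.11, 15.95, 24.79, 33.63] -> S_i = -1.73 + 8.84*i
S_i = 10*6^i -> [10, 60, 360, 2160, 12960]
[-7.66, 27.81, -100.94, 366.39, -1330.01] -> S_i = -7.66*(-3.63)^i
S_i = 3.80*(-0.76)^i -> [3.8, -2.89, 2.19, -1.67, 1.27]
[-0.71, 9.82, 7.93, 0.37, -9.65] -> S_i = Random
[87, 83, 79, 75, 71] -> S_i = 87 + -4*i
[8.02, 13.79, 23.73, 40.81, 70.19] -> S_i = 8.02*1.72^i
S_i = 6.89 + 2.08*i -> [6.89, 8.97, 11.05, 13.13, 15.21]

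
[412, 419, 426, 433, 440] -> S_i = 412 + 7*i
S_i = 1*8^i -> [1, 8, 64, 512, 4096]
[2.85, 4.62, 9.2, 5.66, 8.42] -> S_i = Random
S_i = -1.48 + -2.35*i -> [-1.48, -3.83, -6.18, -8.53, -10.88]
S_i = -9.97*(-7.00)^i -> [-9.97, 69.79, -488.53, 3419.71, -23937.97]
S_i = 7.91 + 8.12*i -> [7.91, 16.03, 24.15, 32.27, 40.39]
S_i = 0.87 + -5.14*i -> [0.87, -4.27, -9.41, -14.55, -19.69]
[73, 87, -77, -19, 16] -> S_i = Random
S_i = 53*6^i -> [53, 318, 1908, 11448, 68688]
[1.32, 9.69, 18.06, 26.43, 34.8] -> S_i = 1.32 + 8.37*i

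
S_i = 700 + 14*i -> [700, 714, 728, 742, 756]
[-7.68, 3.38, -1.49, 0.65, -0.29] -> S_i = -7.68*(-0.44)^i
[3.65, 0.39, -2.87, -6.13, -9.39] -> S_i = 3.65 + -3.26*i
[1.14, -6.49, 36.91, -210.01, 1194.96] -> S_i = 1.14*(-5.69)^i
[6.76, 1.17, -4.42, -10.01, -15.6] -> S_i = 6.76 + -5.59*i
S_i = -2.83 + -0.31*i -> [-2.83, -3.14, -3.45, -3.76, -4.07]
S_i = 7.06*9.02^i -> [7.06, 63.68, 574.4, 5181.13, 46733.77]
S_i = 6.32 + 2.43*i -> [6.32, 8.75, 11.18, 13.61, 16.04]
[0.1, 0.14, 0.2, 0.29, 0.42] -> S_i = 0.10*1.43^i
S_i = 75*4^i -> [75, 300, 1200, 4800, 19200]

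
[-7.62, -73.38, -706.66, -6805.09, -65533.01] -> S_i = -7.62*9.63^i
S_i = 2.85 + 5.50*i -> [2.85, 8.35, 13.85, 19.35, 24.85]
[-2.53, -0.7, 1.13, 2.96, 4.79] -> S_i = -2.53 + 1.83*i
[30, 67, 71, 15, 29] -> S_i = Random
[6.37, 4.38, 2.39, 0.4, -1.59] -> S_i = 6.37 + -1.99*i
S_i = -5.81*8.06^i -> [-5.81, -46.83, -377.44, -3042.15, -24519.76]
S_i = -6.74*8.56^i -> [-6.74, -57.69, -493.86, -4227.48, -36187.2]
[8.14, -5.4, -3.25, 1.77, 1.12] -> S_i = Random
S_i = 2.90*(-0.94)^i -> [2.9, -2.73, 2.56, -2.41, 2.26]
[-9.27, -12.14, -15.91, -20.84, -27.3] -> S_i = -9.27*1.31^i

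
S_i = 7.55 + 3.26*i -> [7.55, 10.81, 14.07, 17.33, 20.59]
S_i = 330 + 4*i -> [330, 334, 338, 342, 346]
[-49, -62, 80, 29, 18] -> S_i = Random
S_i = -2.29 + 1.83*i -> [-2.29, -0.46, 1.37, 3.2, 5.03]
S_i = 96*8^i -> [96, 768, 6144, 49152, 393216]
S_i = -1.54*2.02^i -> [-1.54, -3.11, -6.28, -12.69, -25.64]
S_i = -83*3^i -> [-83, -249, -747, -2241, -6723]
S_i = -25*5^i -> [-25, -125, -625, -3125, -15625]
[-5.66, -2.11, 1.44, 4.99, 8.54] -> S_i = -5.66 + 3.55*i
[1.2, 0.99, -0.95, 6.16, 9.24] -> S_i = Random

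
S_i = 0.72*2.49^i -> [0.72, 1.79, 4.46, 11.12, 27.68]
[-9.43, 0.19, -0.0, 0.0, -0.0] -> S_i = -9.43*(-0.02)^i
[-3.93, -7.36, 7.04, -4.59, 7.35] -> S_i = Random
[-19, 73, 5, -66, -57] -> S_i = Random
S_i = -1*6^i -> [-1, -6, -36, -216, -1296]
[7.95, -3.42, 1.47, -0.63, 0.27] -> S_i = 7.95*(-0.43)^i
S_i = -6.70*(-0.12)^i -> [-6.7, 0.8, -0.1, 0.01, -0.0]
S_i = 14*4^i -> [14, 56, 224, 896, 3584]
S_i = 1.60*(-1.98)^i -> [1.6, -3.17, 6.27, -12.42, 24.59]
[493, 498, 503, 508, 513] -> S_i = 493 + 5*i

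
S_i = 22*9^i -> [22, 198, 1782, 16038, 144342]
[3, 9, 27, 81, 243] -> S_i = 3*3^i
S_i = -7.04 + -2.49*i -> [-7.04, -9.53, -12.02, -14.51, -17.0]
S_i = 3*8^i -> [3, 24, 192, 1536, 12288]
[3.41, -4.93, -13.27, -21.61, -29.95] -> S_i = 3.41 + -8.34*i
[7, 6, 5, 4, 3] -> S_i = 7 + -1*i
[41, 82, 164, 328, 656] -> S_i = 41*2^i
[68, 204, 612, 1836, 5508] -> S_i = 68*3^i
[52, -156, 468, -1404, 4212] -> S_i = 52*-3^i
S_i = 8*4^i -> [8, 32, 128, 512, 2048]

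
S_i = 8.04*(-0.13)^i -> [8.04, -1.05, 0.14, -0.02, 0.0]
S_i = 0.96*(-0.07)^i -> [0.96, -0.07, 0.0, -0.0, 0.0]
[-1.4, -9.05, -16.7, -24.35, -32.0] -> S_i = -1.40 + -7.65*i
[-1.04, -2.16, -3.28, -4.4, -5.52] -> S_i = -1.04 + -1.12*i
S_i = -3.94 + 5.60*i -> [-3.94, 1.66, 7.26, 12.86, 18.46]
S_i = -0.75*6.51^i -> [-0.75, -4.88, -31.79, -206.92, -1347.05]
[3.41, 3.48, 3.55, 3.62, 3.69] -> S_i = 3.41*1.02^i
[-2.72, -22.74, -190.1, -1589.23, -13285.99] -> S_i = -2.72*8.36^i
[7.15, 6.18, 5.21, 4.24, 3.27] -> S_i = 7.15 + -0.97*i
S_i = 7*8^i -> [7, 56, 448, 3584, 28672]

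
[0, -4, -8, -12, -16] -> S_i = 0 + -4*i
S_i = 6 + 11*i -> [6, 17, 28, 39, 50]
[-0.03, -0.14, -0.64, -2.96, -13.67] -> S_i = -0.03*4.62^i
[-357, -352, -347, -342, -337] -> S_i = -357 + 5*i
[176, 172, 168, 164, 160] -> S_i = 176 + -4*i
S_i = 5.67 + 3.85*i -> [5.67, 9.52, 13.37, 17.22, 21.07]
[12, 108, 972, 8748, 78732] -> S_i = 12*9^i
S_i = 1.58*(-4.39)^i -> [1.58, -6.94, 30.45, -133.68, 586.83]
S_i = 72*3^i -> [72, 216, 648, 1944, 5832]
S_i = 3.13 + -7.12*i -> [3.13, -3.99, -11.11, -18.23, -25.35]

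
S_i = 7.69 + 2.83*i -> [7.69, 10.52, 13.35, 16.18, 19.01]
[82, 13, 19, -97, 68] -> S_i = Random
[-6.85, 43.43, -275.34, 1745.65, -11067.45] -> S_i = -6.85*(-6.34)^i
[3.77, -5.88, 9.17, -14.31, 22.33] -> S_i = 3.77*(-1.56)^i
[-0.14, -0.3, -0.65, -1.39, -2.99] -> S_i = -0.14*2.15^i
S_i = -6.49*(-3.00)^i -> [-6.49, 19.47, -58.41, 175.23, -525.69]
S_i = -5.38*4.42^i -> [-5.38, -23.78, -105.11, -464.57, -2053.39]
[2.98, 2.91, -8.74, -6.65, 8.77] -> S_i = Random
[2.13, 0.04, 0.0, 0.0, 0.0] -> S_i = 2.13*0.02^i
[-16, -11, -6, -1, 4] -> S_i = -16 + 5*i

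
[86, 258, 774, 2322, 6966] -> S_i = 86*3^i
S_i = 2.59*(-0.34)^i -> [2.59, -0.88, 0.3, -0.1, 0.03]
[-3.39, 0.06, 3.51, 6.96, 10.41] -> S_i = -3.39 + 3.45*i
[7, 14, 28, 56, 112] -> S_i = 7*2^i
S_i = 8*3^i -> [8, 24, 72, 216, 648]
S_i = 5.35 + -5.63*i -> [5.35, -0.28, -5.91, -11.54, -17.17]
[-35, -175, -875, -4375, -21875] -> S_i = -35*5^i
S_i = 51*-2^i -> [51, -102, 204, -408, 816]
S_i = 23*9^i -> [23, 207, 1863, 16767, 150903]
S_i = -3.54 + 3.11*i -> [-3.54, -0.43, 2.68, 5.79, 8.9]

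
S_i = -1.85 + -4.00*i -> [-1.85, -5.85, -9.85, -13.85, -17.85]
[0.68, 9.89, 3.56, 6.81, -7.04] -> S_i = Random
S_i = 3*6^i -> [3, 18, 108, 648, 3888]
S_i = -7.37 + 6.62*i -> [-7.37, -0.75, 5.87, 12.49, 19.11]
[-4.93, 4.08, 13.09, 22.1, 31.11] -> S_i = -4.93 + 9.01*i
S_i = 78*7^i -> [78, 546, 3822, 26754, 187278]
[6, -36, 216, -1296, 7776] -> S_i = 6*-6^i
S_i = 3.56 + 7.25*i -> [3.56, 10.81, 18.06, 25.31, 32.56]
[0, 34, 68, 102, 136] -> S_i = 0 + 34*i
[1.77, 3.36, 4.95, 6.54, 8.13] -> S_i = 1.77 + 1.59*i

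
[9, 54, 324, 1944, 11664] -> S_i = 9*6^i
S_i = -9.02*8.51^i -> [-9.02, -76.76, -653.23, -5558.98, -47306.93]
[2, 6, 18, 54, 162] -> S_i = 2*3^i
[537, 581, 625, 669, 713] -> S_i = 537 + 44*i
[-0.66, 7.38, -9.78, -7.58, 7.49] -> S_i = Random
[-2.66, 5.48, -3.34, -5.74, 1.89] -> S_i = Random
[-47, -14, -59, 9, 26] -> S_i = Random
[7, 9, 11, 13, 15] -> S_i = 7 + 2*i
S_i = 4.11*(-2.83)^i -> [4.11, -11.63, 32.92, -93.15, 263.63]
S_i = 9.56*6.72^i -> [9.56, 64.24, 431.71, 2901.12, 19495.53]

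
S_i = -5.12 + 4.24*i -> [-5.12, -0.88, 3.36, 7.6, 11.84]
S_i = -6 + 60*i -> [-6, 54, 114, 174, 234]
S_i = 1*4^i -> [1, 4, 16, 64, 256]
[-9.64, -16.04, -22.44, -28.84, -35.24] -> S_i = -9.64 + -6.40*i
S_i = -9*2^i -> [-9, -18, -36, -72, -144]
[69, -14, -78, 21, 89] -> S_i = Random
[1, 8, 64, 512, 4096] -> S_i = 1*8^i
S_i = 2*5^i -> [2, 10, 50, 250, 1250]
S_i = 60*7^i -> [60, 420, 2940, 20580, 144060]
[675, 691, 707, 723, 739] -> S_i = 675 + 16*i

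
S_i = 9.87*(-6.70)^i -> [9.87, -66.13, 443.06, -2968.53, 19889.16]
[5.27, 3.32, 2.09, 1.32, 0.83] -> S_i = 5.27*0.63^i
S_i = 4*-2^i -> [4, -8, 16, -32, 64]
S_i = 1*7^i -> [1, 7, 49, 343, 2401]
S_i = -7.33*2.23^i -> [-7.33, -16.35, -36.45, -81.29, -181.27]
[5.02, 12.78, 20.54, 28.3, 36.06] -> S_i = 5.02 + 7.76*i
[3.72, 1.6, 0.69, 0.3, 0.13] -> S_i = 3.72*0.43^i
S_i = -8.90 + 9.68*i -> [-8.9, 0.78, 10.46, 20.14, 29.82]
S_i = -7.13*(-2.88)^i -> [-7.13, 20.53, -59.14, 170.32, -490.52]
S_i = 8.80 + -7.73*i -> [8.8, 1.07, -6.66, -14.39, -22.12]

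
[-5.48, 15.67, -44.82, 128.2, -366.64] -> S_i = -5.48*(-2.86)^i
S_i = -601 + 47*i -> [-601, -554, -507, -460, -413]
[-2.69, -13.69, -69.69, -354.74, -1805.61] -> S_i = -2.69*5.09^i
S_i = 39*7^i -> [39, 273, 1911, 13377, 93639]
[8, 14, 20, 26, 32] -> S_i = 8 + 6*i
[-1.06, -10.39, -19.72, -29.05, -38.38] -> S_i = -1.06 + -9.33*i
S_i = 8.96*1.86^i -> [8.96, 16.67, 31.0, 57.66, 107.24]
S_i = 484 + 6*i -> [484, 490, 496, 502, 508]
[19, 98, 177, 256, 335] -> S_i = 19 + 79*i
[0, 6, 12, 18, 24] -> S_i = 0 + 6*i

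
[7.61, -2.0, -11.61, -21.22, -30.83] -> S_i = 7.61 + -9.61*i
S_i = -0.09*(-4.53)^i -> [-0.09, 0.41, -1.85, 8.37, -37.9]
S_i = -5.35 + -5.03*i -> [-5.35, -10.38, -15.41, -20.44, -25.47]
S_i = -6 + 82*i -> [-6, 76, 158, 240, 322]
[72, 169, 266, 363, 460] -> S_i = 72 + 97*i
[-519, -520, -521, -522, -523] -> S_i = -519 + -1*i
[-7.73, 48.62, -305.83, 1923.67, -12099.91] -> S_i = -7.73*(-6.29)^i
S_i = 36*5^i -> [36, 180, 900, 4500, 22500]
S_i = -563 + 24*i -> [-563, -539, -515, -491, -467]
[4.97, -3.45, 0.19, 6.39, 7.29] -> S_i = Random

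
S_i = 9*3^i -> [9, 27, 81, 243, 729]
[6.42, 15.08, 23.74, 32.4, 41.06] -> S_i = 6.42 + 8.66*i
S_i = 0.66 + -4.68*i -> [0.66, -4.02, -8.7, -13.38, -18.06]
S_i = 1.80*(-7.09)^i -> [1.8, -12.76, 90.48, -641.52, 4548.39]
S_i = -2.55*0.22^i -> [-2.55, -0.56, -0.12, -0.03, -0.01]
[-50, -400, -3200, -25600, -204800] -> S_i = -50*8^i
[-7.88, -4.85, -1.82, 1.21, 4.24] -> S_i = -7.88 + 3.03*i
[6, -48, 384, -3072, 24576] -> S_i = 6*-8^i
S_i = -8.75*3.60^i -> [-8.75, -31.5, -113.4, -408.24, -1469.66]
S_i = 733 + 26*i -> [733, 759, 785, 811, 837]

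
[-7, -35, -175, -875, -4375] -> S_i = -7*5^i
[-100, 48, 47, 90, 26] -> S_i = Random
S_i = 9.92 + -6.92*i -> [9.92, 3.0, -3.92, -10.84, -17.76]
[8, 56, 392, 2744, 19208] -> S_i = 8*7^i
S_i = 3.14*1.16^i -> [3.14, 3.64, 4.23, 4.9, 5.69]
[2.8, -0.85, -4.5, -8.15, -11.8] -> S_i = 2.80 + -3.65*i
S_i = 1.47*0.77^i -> [1.47, 1.13, 0.87, 0.67, 0.52]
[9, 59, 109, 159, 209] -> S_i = 9 + 50*i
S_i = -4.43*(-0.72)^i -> [-4.43, 3.19, -2.3, 1.65, -1.19]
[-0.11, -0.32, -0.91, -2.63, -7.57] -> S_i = -0.11*2.88^i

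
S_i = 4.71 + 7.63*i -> [4.71, 12.34, 19.97, 27.6, 35.23]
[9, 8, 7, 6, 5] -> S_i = 9 + -1*i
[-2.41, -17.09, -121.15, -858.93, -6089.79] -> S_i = -2.41*7.09^i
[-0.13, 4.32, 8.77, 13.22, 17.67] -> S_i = -0.13 + 4.45*i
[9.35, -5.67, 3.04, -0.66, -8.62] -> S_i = Random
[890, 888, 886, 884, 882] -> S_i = 890 + -2*i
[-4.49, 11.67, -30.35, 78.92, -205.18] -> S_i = -4.49*(-2.60)^i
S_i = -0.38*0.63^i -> [-0.38, -0.24, -0.15, -0.1, -0.06]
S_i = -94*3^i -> [-94, -282, -846, -2538, -7614]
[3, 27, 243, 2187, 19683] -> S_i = 3*9^i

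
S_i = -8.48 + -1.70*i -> [-8.48, -10.18, -11.88, -13.58, -15.28]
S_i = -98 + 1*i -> [-98, -97, -96, -95, -94]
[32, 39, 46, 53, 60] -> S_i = 32 + 7*i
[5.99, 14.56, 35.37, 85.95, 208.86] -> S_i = 5.99*2.43^i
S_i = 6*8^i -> [6, 48, 384, 3072, 24576]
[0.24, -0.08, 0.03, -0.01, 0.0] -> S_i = 0.24*(-0.33)^i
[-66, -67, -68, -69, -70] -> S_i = -66 + -1*i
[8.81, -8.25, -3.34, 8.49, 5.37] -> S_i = Random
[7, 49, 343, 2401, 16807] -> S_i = 7*7^i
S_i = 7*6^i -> [7, 42, 252, 1512, 9072]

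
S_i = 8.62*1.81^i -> [8.62, 15.6, 28.24, 51.11, 92.52]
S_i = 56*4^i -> [56, 224, 896, 3584, 14336]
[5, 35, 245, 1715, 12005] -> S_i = 5*7^i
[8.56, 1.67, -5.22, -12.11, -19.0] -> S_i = 8.56 + -6.89*i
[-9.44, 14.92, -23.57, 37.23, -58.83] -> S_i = -9.44*(-1.58)^i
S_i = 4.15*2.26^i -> [4.15, 9.38, 21.2, 47.9, 108.26]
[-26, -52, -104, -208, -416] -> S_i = -26*2^i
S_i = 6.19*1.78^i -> [6.19, 11.02, 19.61, 34.91, 62.14]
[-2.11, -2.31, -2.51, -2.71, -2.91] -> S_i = -2.11 + -0.20*i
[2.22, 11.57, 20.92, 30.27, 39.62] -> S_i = 2.22 + 9.35*i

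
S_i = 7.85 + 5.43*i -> [7.85, 13.28, 18.71, 24.14, 29.57]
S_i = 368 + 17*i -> [368, 385, 402, 419, 436]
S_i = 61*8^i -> [61, 488, 3904, 31232, 249856]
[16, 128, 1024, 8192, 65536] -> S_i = 16*8^i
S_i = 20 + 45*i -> [20, 65, 110, 155, 200]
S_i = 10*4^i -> [10, 40, 160, 640, 2560]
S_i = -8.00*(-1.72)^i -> [-8.0, 13.76, -23.67, 40.71, -70.02]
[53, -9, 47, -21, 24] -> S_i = Random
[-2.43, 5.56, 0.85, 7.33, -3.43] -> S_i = Random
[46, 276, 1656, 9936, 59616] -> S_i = 46*6^i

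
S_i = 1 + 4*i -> [1, 5, 9, 13, 17]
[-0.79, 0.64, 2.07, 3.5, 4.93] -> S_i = -0.79 + 1.43*i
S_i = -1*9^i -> [-1, -9, -81, -729, -6561]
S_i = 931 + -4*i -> [931, 927, 923, 919, 915]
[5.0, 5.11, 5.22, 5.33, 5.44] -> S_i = 5.00 + 0.11*i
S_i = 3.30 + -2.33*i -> [3.3, 0.97, -1.36, -3.69, -6.02]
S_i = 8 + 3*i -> [8, 11, 14, 17, 20]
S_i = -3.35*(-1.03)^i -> [-3.35, 3.45, -3.55, 3.66, -3.77]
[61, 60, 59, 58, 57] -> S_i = 61 + -1*i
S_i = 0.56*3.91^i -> [0.56, 2.19, 8.56, 33.47, 130.89]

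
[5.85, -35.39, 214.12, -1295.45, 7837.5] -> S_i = 5.85*(-6.05)^i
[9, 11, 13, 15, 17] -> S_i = 9 + 2*i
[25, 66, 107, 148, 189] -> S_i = 25 + 41*i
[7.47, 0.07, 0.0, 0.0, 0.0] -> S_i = 7.47*0.01^i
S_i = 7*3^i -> [7, 21, 63, 189, 567]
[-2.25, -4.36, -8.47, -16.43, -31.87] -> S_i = -2.25*1.94^i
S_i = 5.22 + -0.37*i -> [5.22, 4.85, 4.48, 4.11, 3.74]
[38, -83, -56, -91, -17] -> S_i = Random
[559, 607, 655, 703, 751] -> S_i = 559 + 48*i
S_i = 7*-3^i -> [7, -21, 63, -189, 567]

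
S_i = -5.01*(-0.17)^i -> [-5.01, 0.85, -0.14, 0.02, -0.0]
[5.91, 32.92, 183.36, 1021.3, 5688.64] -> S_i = 5.91*5.57^i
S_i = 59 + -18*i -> [59, 41, 23, 5, -13]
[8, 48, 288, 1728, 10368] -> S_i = 8*6^i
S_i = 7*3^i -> [7, 21, 63, 189, 567]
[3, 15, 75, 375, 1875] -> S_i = 3*5^i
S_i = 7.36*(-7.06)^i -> [7.36, -51.96, 366.85, -2589.95, 18285.07]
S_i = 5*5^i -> [5, 25, 125, 625, 3125]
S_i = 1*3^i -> [1, 3, 9, 27, 81]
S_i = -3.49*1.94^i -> [-3.49, -6.77, -13.13, -25.48, -49.43]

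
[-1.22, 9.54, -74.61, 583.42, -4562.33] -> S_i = -1.22*(-7.82)^i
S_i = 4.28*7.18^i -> [4.28, 30.73, 220.64, 1584.23, 11374.74]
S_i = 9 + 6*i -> [9, 15, 21, 27, 33]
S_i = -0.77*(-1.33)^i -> [-0.77, 1.02, -1.36, 1.81, -2.41]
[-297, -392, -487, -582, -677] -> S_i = -297 + -95*i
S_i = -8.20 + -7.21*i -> [-8.2, -15.41, -22.62, -29.83, -37.04]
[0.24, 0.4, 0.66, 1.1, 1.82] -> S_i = 0.24*1.66^i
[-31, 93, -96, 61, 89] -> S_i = Random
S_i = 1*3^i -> [1, 3, 9, 27, 81]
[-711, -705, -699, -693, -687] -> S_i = -711 + 6*i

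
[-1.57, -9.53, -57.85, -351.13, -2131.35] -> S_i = -1.57*6.07^i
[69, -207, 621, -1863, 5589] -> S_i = 69*-3^i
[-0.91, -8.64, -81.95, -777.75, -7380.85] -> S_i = -0.91*9.49^i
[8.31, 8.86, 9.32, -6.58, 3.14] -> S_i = Random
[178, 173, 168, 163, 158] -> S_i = 178 + -5*i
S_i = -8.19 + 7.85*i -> [-8.19, -0.34, 7.51, 15.36, 23.21]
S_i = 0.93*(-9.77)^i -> [0.93, -9.09, 88.77, -867.29, 8473.47]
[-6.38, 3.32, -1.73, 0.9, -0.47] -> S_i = -6.38*(-0.52)^i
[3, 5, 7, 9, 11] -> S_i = 3 + 2*i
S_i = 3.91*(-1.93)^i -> [3.91, -7.55, 14.56, -28.11, 54.25]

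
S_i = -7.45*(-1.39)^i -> [-7.45, 10.36, -14.39, 20.01, -27.81]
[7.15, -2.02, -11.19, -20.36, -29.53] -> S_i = 7.15 + -9.17*i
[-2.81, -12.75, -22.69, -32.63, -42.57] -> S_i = -2.81 + -9.94*i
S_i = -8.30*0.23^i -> [-8.3, -1.91, -0.44, -0.1, -0.02]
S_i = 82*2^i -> [82, 164, 328, 656, 1312]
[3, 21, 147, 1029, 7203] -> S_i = 3*7^i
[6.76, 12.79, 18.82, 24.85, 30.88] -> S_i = 6.76 + 6.03*i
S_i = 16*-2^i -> [16, -32, 64, -128, 256]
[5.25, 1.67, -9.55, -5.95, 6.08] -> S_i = Random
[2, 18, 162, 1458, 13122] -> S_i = 2*9^i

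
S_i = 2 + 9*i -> [2, 11, 20, 29, 38]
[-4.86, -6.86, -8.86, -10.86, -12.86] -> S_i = -4.86 + -2.00*i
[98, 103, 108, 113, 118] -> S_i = 98 + 5*i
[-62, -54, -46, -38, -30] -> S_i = -62 + 8*i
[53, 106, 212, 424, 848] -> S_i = 53*2^i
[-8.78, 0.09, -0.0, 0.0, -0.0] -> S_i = -8.78*(-0.01)^i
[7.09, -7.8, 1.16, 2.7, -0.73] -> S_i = Random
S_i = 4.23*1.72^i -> [4.23, 7.28, 12.51, 21.52, 37.02]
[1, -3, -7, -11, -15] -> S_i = 1 + -4*i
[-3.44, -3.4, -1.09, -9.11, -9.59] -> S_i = Random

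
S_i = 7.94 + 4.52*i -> [7.94, 12.46, 16.98, 21.5, 26.02]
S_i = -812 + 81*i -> [-812, -731, -650, -569, -488]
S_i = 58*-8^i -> [58, -464, 3712, -29696, 237568]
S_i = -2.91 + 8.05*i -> [-2.91, 5.14, 13.19, 21.24, 29.29]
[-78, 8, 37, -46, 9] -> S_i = Random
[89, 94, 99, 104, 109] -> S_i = 89 + 5*i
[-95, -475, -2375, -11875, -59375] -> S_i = -95*5^i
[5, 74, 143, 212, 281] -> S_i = 5 + 69*i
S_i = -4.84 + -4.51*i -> [-4.84, -9.35, -13.86, -18.37, -22.88]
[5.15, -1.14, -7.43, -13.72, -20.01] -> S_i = 5.15 + -6.29*i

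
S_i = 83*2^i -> [83, 166, 332, 664, 1328]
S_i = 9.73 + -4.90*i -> [9.73, 4.83, -0.07, -4.97, -9.87]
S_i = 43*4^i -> [43, 172, 688, 2752, 11008]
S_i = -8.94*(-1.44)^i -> [-8.94, 12.87, -18.54, 26.69, -38.44]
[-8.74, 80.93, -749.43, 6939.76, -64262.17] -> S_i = -8.74*(-9.26)^i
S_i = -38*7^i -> [-38, -266, -1862, -13034, -91238]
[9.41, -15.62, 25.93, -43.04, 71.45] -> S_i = 9.41*(-1.66)^i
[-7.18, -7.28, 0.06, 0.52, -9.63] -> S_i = Random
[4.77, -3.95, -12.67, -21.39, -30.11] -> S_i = 4.77 + -8.72*i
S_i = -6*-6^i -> [-6, 36, -216, 1296, -7776]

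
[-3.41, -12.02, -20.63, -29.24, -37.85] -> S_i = -3.41 + -8.61*i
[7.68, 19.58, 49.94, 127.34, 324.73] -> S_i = 7.68*2.55^i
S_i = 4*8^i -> [4, 32, 256, 2048, 16384]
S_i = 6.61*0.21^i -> [6.61, 1.39, 0.29, 0.06, 0.01]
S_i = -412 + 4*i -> [-412, -408, -404, -400, -396]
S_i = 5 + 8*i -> [5, 13, 21, 29, 37]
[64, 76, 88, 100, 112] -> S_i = 64 + 12*i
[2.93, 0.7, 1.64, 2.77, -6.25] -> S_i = Random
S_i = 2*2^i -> [2, 4, 8, 16, 32]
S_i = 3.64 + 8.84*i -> [3.64, 12.48, 21.32, 30.16, 39.0]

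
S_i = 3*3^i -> [3, 9, 27, 81, 243]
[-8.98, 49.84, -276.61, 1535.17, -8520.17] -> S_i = -8.98*(-5.55)^i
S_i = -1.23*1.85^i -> [-1.23, -2.28, -4.21, -7.79, -14.41]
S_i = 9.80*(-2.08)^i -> [9.8, -20.38, 42.4, -88.19, 183.43]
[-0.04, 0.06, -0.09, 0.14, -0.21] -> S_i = -0.04*(-1.52)^i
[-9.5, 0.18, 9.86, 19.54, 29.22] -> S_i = -9.50 + 9.68*i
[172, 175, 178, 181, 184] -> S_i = 172 + 3*i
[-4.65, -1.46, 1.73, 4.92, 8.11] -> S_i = -4.65 + 3.19*i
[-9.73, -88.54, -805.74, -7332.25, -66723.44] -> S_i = -9.73*9.10^i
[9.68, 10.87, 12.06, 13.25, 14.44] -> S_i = 9.68 + 1.19*i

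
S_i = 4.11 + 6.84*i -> [4.11, 10.95, 17.79, 24.63, 31.47]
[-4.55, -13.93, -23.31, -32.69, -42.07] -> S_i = -4.55 + -9.38*i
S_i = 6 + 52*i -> [6, 58, 110, 162, 214]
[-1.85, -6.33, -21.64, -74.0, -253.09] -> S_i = -1.85*3.42^i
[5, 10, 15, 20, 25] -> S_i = 5 + 5*i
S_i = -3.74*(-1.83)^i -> [-3.74, 6.84, -12.52, 22.92, -41.94]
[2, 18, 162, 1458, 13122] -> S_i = 2*9^i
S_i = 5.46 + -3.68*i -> [5.46, 1.78, -1.9, -5.58, -9.26]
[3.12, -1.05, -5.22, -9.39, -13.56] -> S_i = 3.12 + -4.17*i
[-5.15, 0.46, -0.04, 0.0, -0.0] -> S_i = -5.15*(-0.09)^i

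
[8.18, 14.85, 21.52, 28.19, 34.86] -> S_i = 8.18 + 6.67*i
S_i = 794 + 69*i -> [794, 863, 932, 1001, 1070]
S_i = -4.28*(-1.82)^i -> [-4.28, 7.79, -14.18, 25.8, -46.96]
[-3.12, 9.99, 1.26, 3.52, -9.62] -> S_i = Random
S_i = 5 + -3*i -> [5, 2, -1, -4, -7]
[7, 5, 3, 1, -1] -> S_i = 7 + -2*i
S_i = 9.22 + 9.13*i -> [9.22, 18.35, 27.48, 36.61, 45.74]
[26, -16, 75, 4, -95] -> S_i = Random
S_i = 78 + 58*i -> [78, 136, 194, 252, 310]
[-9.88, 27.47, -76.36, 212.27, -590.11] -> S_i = -9.88*(-2.78)^i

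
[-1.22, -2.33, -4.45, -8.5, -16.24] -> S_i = -1.22*1.91^i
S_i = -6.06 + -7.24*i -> [-6.06, -13.3, -20.54, -27.78, -35.02]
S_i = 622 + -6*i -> [622, 616, 610, 604, 598]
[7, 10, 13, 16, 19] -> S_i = 7 + 3*i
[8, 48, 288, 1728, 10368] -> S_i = 8*6^i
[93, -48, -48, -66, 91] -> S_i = Random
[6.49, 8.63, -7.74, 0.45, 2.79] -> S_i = Random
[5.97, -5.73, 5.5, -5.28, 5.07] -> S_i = 5.97*(-0.96)^i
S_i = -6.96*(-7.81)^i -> [-6.96, 54.36, -424.53, 3315.6, -25894.85]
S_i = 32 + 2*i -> [32, 34, 36, 38, 40]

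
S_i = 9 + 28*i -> [9, 37, 65, 93, 121]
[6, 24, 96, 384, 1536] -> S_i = 6*4^i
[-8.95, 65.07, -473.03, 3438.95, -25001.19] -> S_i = -8.95*(-7.27)^i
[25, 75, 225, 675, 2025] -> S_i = 25*3^i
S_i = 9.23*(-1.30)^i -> [9.23, -12.0, 15.6, -20.28, 26.36]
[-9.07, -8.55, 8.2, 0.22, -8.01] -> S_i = Random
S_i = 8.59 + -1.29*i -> [8.59, 7.3, 6.01, 4.72, 3.43]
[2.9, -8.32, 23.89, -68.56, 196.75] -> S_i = 2.90*(-2.87)^i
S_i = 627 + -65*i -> [627, 562, 497, 432, 367]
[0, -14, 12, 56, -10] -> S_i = Random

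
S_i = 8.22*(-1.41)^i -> [8.22, -11.59, 16.34, -23.04, 32.49]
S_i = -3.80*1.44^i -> [-3.8, -5.47, -7.88, -11.35, -16.34]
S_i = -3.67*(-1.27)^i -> [-3.67, 4.66, -5.92, 7.52, -9.55]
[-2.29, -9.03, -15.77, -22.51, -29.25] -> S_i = -2.29 + -6.74*i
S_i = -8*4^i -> [-8, -32, -128, -512, -2048]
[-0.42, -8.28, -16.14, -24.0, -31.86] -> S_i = -0.42 + -7.86*i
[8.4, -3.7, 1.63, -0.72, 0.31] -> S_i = 8.40*(-0.44)^i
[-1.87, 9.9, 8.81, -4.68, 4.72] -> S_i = Random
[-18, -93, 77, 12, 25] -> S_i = Random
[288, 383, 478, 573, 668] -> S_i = 288 + 95*i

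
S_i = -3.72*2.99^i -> [-3.72, -11.12, -33.26, -99.44, -297.32]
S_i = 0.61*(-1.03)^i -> [0.61, -0.63, 0.65, -0.67, 0.69]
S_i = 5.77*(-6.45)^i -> [5.77, -37.22, 240.05, -1548.3, 9986.53]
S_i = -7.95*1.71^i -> [-7.95, -13.59, -23.25, -39.75, -67.98]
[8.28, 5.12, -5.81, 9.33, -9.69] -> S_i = Random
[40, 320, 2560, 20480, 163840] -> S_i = 40*8^i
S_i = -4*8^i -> [-4, -32, -256, -2048, -16384]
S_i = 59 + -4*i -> [59, 55, 51, 47, 43]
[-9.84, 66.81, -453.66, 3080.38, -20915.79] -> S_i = -9.84*(-6.79)^i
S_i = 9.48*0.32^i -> [9.48, 3.03, 0.97, 0.31, 0.1]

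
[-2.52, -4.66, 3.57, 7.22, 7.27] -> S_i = Random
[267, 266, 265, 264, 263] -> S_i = 267 + -1*i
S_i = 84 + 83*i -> [84, 167, 250, 333, 416]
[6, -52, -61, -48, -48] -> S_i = Random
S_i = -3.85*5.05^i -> [-3.85, -19.44, -98.18, -495.83, -2503.95]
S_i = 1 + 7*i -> [1, 8, 15, 22, 29]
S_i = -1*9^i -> [-1, -9, -81, -729, -6561]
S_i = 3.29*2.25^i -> [3.29, 7.4, 16.66, 37.48, 84.32]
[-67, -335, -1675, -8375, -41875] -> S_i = -67*5^i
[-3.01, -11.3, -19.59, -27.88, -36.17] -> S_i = -3.01 + -8.29*i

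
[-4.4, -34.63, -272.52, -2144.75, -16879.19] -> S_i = -4.40*7.87^i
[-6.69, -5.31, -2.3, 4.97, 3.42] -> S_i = Random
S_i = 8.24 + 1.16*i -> [8.24, 9.4, 10.56, 11.72, 12.88]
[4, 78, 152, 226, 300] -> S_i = 4 + 74*i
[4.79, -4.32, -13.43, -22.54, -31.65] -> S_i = 4.79 + -9.11*i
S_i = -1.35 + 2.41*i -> [-1.35, 1.06, 3.47, 5.88, 8.29]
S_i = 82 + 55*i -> [82, 137, 192, 247, 302]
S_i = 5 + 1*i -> [5, 6, 7, 8, 9]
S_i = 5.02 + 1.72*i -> [5.02, 6.74, 8.46, 10.18, 11.9]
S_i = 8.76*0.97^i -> [8.76, 8.5, 8.24, 8.0, 7.76]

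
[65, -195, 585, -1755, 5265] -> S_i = 65*-3^i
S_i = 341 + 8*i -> [341, 349, 357, 365, 373]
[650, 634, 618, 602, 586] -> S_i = 650 + -16*i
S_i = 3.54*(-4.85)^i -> [3.54, -17.17, 83.27, -403.86, 1958.71]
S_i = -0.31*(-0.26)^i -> [-0.31, 0.08, -0.02, 0.01, -0.0]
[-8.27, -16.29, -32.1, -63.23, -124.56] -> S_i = -8.27*1.97^i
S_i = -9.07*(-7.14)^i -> [-9.07, 64.76, -462.38, 3301.43, -23572.2]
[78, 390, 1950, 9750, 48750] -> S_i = 78*5^i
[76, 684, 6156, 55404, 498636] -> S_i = 76*9^i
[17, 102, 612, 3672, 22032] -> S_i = 17*6^i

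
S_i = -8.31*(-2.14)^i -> [-8.31, 17.78, -38.06, 81.44, -174.28]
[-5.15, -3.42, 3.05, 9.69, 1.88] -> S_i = Random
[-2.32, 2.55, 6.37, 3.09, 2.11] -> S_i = Random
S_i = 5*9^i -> [5, 45, 405, 3645, 32805]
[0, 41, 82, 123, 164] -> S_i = 0 + 41*i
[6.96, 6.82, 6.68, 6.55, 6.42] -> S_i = 6.96*0.98^i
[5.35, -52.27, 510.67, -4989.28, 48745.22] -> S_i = 5.35*(-9.77)^i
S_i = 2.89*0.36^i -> [2.89, 1.04, 0.37, 0.13, 0.05]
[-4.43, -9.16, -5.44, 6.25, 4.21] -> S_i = Random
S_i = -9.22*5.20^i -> [-9.22, -47.94, -249.31, -1296.41, -6741.31]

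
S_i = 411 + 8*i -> [411, 419, 427, 435, 443]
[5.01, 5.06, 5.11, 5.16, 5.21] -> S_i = 5.01*1.01^i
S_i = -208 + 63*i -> [-208, -145, -82, -19, 44]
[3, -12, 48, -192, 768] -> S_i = 3*-4^i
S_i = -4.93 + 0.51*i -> [-4.93, -4.42, -3.91, -3.4, -2.89]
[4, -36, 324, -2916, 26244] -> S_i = 4*-9^i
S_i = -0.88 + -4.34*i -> [-0.88, -5.22, -9.56, -13.9, -18.24]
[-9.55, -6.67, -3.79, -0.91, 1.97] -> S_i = -9.55 + 2.88*i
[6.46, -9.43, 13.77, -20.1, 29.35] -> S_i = 6.46*(-1.46)^i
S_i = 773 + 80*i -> [773, 853, 933, 1013, 1093]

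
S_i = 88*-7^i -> [88, -616, 4312, -30184, 211288]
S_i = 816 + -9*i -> [816, 807, 798, 789, 780]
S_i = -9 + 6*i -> [-9, -3, 3, 9, 15]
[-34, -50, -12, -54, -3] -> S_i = Random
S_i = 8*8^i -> [8, 64, 512, 4096, 32768]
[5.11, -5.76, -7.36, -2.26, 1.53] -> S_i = Random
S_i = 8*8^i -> [8, 64, 512, 4096, 32768]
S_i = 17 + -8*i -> [17, 9, 1, -7, -15]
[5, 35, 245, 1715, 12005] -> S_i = 5*7^i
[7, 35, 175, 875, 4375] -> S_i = 7*5^i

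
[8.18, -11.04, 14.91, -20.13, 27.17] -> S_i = 8.18*(-1.35)^i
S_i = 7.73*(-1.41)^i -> [7.73, -10.9, 15.37, -21.67, 30.55]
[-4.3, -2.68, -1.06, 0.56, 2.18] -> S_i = -4.30 + 1.62*i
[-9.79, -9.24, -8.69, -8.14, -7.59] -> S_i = -9.79 + 0.55*i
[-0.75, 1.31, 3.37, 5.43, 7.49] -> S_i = -0.75 + 2.06*i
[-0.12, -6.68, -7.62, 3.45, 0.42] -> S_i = Random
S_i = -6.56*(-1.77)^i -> [-6.56, 11.61, -20.55, 36.38, -64.39]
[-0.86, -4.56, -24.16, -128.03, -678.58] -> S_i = -0.86*5.30^i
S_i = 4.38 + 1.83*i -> [4.38, 6.21, 8.04, 9.87, 11.7]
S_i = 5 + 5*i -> [5, 10, 15, 20, 25]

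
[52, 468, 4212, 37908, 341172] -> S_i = 52*9^i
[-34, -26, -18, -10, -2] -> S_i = -34 + 8*i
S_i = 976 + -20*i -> [976, 956, 936, 916, 896]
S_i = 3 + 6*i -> [3, 9, 15, 21, 27]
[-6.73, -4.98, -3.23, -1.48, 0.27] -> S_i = -6.73 + 1.75*i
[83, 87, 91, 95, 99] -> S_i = 83 + 4*i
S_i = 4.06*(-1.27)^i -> [4.06, -5.16, 6.55, -8.32, 10.56]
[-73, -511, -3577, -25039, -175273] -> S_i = -73*7^i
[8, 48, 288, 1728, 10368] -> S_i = 8*6^i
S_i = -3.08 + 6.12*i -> [-3.08, 3.04, 9.16, 15.28, 21.4]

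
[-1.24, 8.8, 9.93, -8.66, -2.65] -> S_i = Random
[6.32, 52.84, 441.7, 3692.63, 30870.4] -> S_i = 6.32*8.36^i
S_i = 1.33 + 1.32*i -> [1.33, 2.65, 3.97, 5.29, 6.61]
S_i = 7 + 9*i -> [7, 16, 25, 34, 43]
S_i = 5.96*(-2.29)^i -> [5.96, -13.65, 31.25, -71.57, 163.9]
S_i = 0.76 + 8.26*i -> [0.76, 9.02, 17.28, 25.54, 33.8]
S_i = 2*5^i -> [2, 10, 50, 250, 1250]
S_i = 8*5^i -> [8, 40, 200, 1000, 5000]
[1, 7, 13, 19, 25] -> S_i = 1 + 6*i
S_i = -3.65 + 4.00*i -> [-3.65, 0.35, 4.35, 8.35, 12.35]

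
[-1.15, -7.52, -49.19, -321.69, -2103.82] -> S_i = -1.15*6.54^i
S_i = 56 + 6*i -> [56, 62, 68, 74, 80]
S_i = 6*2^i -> [6, 12, 24, 48, 96]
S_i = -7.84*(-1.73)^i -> [-7.84, 13.56, -23.46, 40.59, -70.23]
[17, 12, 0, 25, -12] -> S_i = Random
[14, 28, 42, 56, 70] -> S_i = 14 + 14*i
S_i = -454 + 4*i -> [-454, -450, -446, -442, -438]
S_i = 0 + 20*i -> [0, 20, 40, 60, 80]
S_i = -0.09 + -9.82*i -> [-0.09, -9.91, -19.73, -29.55, -39.37]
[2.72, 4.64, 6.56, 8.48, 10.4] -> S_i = 2.72 + 1.92*i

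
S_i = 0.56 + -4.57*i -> [0.56, -4.01, -8.58, -13.15, -17.72]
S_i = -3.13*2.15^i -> [-3.13, -6.73, -14.47, -31.11, -66.88]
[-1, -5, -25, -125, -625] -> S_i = -1*5^i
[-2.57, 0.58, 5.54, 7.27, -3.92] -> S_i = Random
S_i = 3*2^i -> [3, 6, 12, 24, 48]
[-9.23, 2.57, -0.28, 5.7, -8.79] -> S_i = Random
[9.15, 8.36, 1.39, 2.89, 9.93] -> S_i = Random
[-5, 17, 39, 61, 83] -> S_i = -5 + 22*i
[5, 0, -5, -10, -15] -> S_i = 5 + -5*i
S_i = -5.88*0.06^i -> [-5.88, -0.35, -0.02, -0.0, -0.0]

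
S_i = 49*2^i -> [49, 98, 196, 392, 784]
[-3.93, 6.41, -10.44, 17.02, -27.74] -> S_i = -3.93*(-1.63)^i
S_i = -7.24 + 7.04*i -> [-7.24, -0.2, 6.84, 13.88, 20.92]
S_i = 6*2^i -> [6, 12, 24, 48, 96]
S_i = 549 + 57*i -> [549, 606, 663, 720, 777]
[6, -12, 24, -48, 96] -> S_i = 6*-2^i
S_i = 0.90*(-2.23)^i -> [0.9, -2.01, 4.48, -9.98, 22.26]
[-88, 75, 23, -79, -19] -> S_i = Random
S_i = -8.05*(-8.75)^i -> [-8.05, 70.44, -616.33, 5392.87, -47187.62]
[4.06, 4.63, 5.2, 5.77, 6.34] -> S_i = 4.06 + 0.57*i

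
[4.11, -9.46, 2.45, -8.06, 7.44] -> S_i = Random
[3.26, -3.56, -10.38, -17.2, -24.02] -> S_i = 3.26 + -6.82*i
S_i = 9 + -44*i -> [9, -35, -79, -123, -167]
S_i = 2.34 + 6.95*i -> [2.34, 9.29, 16.24, 23.19, 30.14]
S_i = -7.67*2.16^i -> [-7.67, -16.57, -35.79, -77.3, -166.96]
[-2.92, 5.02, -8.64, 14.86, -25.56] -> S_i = -2.92*(-1.72)^i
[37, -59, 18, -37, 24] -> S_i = Random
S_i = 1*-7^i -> [1, -7, 49, -343, 2401]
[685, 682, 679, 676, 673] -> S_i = 685 + -3*i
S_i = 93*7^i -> [93, 651, 4557, 31899, 223293]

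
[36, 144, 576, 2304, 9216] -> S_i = 36*4^i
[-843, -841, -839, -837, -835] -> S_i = -843 + 2*i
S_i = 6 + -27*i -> [6, -21, -48, -75, -102]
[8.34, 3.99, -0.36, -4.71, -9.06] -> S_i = 8.34 + -4.35*i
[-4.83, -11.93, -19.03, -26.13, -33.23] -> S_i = -4.83 + -7.10*i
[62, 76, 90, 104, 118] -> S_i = 62 + 14*i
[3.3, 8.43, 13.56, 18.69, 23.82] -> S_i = 3.30 + 5.13*i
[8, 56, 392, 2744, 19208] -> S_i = 8*7^i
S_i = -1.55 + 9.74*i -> [-1.55, 8.19, 17.93, 27.67, 37.41]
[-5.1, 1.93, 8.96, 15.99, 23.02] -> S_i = -5.10 + 7.03*i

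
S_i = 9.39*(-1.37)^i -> [9.39, -12.86, 17.62, -24.15, 33.08]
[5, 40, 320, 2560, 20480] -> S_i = 5*8^i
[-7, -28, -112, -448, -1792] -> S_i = -7*4^i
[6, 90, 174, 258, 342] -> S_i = 6 + 84*i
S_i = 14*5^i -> [14, 70, 350, 1750, 8750]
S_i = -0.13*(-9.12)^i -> [-0.13, 1.19, -10.81, 98.61, -899.34]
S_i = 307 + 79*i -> [307, 386, 465, 544, 623]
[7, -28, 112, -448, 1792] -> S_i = 7*-4^i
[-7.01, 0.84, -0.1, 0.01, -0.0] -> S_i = -7.01*(-0.12)^i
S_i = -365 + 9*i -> [-365, -356, -347, -338, -329]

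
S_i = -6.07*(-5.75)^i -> [-6.07, 34.9, -200.69, 1153.96, -6635.29]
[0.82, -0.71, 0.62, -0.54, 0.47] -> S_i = 0.82*(-0.87)^i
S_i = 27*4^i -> [27, 108, 432, 1728, 6912]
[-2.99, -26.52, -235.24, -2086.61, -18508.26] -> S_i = -2.99*8.87^i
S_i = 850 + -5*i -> [850, 845, 840, 835, 830]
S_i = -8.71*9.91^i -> [-8.71, -86.32, -855.39, -8476.94, -84006.48]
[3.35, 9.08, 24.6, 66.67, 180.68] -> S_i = 3.35*2.71^i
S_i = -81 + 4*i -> [-81, -77, -73, -69, -65]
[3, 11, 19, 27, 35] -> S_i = 3 + 8*i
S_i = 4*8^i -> [4, 32, 256, 2048, 16384]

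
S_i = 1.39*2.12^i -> [1.39, 2.95, 6.25, 13.24, 28.08]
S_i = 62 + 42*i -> [62, 104, 146, 188, 230]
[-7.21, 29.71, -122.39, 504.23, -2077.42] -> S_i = -7.21*(-4.12)^i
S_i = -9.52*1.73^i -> [-9.52, -16.47, -28.49, -49.29, -85.27]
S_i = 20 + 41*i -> [20, 61, 102, 143, 184]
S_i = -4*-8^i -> [-4, 32, -256, 2048, -16384]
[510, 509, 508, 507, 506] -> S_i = 510 + -1*i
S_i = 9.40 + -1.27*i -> [9.4, 8.13, 6.86, 5.59, 4.32]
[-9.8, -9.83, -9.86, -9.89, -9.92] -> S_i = -9.80 + -0.03*i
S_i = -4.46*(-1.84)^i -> [-4.46, 8.21, -15.1, 27.78, -51.12]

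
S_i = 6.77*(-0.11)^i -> [6.77, -0.74, 0.08, -0.01, 0.0]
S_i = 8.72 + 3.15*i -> [8.72, 11.87, 15.02, 18.17, 21.32]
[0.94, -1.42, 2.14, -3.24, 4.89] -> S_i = 0.94*(-1.51)^i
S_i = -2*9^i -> [-2, -18, -162, -1458, -13122]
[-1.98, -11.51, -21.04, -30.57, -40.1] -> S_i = -1.98 + -9.53*i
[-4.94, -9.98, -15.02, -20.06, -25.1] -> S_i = -4.94 + -5.04*i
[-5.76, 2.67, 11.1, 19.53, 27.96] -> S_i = -5.76 + 8.43*i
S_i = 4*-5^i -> [4, -20, 100, -500, 2500]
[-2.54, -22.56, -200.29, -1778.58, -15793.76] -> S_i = -2.54*8.88^i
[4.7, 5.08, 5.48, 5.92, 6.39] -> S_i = 4.70*1.08^i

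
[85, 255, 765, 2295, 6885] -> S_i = 85*3^i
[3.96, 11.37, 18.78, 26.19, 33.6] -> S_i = 3.96 + 7.41*i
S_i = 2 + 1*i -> [2, 3, 4, 5, 6]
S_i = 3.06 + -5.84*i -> [3.06, -2.78, -8.62, -14.46, -20.3]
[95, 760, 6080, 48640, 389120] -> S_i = 95*8^i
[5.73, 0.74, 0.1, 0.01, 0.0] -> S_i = 5.73*0.13^i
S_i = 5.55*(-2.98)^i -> [5.55, -16.54, 49.29, -146.87, 437.68]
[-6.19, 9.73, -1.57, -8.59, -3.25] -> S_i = Random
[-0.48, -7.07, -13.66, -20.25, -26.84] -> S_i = -0.48 + -6.59*i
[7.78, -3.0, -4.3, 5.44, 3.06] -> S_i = Random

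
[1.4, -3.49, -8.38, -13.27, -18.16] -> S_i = 1.40 + -4.89*i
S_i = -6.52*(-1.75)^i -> [-6.52, 11.41, -19.97, 34.94, -61.15]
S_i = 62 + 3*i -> [62, 65, 68, 71, 74]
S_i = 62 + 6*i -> [62, 68, 74, 80, 86]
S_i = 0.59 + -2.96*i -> [0.59, -2.37, -5.33, -8.29, -11.25]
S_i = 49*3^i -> [49, 147, 441, 1323, 3969]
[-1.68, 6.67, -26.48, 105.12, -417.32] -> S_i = -1.68*(-3.97)^i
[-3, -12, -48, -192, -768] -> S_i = -3*4^i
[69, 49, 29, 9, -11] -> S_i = 69 + -20*i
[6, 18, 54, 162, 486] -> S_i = 6*3^i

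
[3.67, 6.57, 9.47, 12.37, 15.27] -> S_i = 3.67 + 2.90*i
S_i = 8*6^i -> [8, 48, 288, 1728, 10368]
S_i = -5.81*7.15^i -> [-5.81, -41.54, -297.02, -2123.71, -15184.49]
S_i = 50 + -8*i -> [50, 42, 34, 26, 18]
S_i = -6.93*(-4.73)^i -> [-6.93, 32.78, -155.04, 733.36, -3468.79]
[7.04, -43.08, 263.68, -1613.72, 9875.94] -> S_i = 7.04*(-6.12)^i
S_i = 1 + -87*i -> [1, -86, -173, -260, -347]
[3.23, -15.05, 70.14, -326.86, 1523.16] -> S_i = 3.23*(-4.66)^i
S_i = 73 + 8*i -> [73, 81, 89, 97, 105]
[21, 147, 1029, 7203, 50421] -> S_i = 21*7^i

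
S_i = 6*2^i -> [6, 12, 24, 48, 96]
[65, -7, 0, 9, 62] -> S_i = Random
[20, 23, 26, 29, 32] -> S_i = 20 + 3*i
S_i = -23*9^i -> [-23, -207, -1863, -16767, -150903]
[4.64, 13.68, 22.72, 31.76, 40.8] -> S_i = 4.64 + 9.04*i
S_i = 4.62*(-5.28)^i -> [4.62, -24.39, 128.8, -680.05, 3590.69]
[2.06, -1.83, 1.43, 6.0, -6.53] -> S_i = Random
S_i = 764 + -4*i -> [764, 760, 756, 752, 748]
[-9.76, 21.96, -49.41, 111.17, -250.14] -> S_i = -9.76*(-2.25)^i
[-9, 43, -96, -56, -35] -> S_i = Random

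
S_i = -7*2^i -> [-7, -14, -28, -56, -112]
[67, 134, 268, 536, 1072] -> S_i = 67*2^i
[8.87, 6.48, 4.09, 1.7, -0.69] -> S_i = 8.87 + -2.39*i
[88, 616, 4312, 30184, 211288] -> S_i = 88*7^i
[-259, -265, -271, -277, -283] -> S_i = -259 + -6*i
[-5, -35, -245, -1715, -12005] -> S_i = -5*7^i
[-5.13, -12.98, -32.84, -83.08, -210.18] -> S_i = -5.13*2.53^i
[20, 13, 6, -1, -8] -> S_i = 20 + -7*i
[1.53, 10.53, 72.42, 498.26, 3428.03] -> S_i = 1.53*6.88^i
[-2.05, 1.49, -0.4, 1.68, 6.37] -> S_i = Random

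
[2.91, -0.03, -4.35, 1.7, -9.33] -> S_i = Random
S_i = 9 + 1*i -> [9, 10, 11, 12, 13]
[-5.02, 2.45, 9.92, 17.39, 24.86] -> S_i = -5.02 + 7.47*i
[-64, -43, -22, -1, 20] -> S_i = -64 + 21*i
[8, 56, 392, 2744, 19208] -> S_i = 8*7^i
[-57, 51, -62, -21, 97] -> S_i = Random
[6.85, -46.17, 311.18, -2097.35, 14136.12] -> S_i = 6.85*(-6.74)^i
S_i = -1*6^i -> [-1, -6, -36, -216, -1296]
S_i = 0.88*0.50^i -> [0.88, 0.44, 0.22, 0.11, 0.06]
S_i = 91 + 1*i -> [91, 92, 93, 94, 95]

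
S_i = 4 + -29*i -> [4, -25, -54, -83, -112]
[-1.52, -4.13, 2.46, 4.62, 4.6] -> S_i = Random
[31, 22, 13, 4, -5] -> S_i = 31 + -9*i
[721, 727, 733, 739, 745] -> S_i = 721 + 6*i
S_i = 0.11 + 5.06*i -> [0.11, 5.17, 10.23, 15.29, 20.35]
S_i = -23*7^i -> [-23, -161, -1127, -7889, -55223]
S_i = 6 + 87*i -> [6, 93, 180, 267, 354]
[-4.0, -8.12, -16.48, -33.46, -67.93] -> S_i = -4.00*2.03^i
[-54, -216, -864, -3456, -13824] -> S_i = -54*4^i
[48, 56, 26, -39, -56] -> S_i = Random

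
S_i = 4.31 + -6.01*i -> [4.31, -1.7, -7.71, -13.72, -19.73]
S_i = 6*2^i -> [6, 12, 24, 48, 96]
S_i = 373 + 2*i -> [373, 375, 377, 379, 381]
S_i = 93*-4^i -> [93, -372, 1488, -5952, 23808]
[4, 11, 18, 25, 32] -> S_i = 4 + 7*i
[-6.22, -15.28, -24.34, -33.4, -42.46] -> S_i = -6.22 + -9.06*i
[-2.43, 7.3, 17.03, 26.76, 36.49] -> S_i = -2.43 + 9.73*i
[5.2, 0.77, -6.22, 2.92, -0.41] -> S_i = Random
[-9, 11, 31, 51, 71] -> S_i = -9 + 20*i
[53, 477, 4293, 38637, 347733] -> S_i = 53*9^i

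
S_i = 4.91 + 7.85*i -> [4.91, 12.76, 20.61, 28.46, 36.31]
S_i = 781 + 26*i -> [781, 807, 833, 859, 885]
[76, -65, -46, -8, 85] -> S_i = Random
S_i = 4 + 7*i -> [4, 11, 18, 25, 32]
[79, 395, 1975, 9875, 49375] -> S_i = 79*5^i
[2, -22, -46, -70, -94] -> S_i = 2 + -24*i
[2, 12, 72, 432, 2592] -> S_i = 2*6^i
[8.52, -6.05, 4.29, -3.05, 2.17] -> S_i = 8.52*(-0.71)^i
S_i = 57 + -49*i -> [57, 8, -41, -90, -139]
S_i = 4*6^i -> [4, 24, 144, 864, 5184]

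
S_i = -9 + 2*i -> [-9, -7, -5, -3, -1]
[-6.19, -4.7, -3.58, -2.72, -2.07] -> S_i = -6.19*0.76^i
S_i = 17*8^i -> [17, 136, 1088, 8704, 69632]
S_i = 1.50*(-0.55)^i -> [1.5, -0.82, 0.45, -0.25, 0.14]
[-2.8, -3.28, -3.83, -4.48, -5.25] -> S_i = -2.80*1.17^i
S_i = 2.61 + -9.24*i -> [2.61, -6.63, -15.87, -25.11, -34.35]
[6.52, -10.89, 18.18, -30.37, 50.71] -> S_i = 6.52*(-1.67)^i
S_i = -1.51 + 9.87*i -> [-1.51, 8.36, 18.23, 28.1, 37.97]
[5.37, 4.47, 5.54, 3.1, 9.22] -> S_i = Random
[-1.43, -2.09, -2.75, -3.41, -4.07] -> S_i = -1.43 + -0.66*i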